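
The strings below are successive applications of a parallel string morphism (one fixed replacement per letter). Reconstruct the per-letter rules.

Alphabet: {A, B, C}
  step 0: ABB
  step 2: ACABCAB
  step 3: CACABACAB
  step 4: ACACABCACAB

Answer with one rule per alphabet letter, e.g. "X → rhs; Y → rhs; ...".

  step 3 ⇒ step 4: CACABACAB ⇒ A·C·A·C·AB·C·A·C·AB
    A ↦ C
    B ↦ AB
    C ↦ A

A->C, B->AB, C->A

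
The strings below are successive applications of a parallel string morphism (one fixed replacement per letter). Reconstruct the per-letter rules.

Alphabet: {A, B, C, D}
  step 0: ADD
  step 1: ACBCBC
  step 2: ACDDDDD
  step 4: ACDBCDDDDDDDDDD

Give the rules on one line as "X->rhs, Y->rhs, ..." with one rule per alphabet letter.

  step 1 ⇒ step 2: ACBCBC ⇒ AC·D·D·D·D·D
    A ↦ AC
    B ↦ D
    C ↦ D
  step 0 ⇒ step 1: ADD ⇒ AC·BC·BC
    D ↦ BC

A->AC, B->D, C->D, D->BC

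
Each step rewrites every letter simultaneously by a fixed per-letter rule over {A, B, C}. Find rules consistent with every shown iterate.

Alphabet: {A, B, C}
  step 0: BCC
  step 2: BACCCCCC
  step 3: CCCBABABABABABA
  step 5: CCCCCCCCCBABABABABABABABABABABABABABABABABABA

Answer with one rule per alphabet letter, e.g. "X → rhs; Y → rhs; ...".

  step 2 ⇒ step 3: BACCCCCC ⇒ C·CC·BA·BA·BA·BA·BA·BA
    A ↦ CC
    B ↦ C
    C ↦ BA

A->CC, B->C, C->BA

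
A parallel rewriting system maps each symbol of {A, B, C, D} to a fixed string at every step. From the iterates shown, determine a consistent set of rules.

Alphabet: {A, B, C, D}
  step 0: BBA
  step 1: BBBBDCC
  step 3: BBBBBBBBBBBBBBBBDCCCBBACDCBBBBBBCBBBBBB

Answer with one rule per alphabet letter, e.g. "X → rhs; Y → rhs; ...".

A->DCC, B->BB, C->CBB, D->ACD

  step 0 ⇒ step 1: BBA ⇒ BB·BB·DCC
    A ↦ DCC
    B ↦ BB
    C ↦ CBB  (constrained at step 1)
    D ↦ ACD  (constrained at step 1)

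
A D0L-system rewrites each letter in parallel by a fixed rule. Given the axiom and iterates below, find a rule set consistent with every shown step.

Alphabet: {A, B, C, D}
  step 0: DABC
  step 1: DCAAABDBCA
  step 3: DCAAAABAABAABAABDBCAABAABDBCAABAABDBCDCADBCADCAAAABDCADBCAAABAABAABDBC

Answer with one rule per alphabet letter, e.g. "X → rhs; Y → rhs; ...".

  step 0 ⇒ step 1: DABC ⇒ DCA·AAB·DBC·A
    A ↦ AAB
    B ↦ DBC
    C ↦ A
    D ↦ DCA

A->AAB, B->DBC, C->A, D->DCA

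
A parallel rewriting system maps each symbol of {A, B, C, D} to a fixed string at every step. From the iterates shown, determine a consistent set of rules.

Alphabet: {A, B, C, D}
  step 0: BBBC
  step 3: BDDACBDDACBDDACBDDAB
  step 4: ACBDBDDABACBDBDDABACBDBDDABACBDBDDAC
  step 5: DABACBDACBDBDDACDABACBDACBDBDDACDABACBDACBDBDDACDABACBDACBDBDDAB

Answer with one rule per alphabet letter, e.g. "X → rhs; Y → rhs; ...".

  step 4 ⇒ step 5: ACBDBDDABACBDBDDABACBDBDDABACBDBDDAC ⇒ D·AB·AC·BD·AC·BD·BD·D·AC·D·AB·AC·BD·AC·BD·BD·D·AC·D·AB·AC·BD·AC·BD·BD·D·AC·D·AB·AC·BD·AC·BD·BD·D·AB
    A ↦ D
    B ↦ AC
    C ↦ AB
    D ↦ BD

A->D, B->AC, C->AB, D->BD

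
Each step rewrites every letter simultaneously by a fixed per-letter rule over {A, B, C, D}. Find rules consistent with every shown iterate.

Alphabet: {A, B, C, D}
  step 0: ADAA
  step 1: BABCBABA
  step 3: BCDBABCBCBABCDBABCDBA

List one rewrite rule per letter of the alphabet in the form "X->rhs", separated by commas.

  step 0 ⇒ step 1: ADAA ⇒ BA·BC·BA·BA
    A ↦ BA
    D ↦ BC
    B ↦ D  (constrained at step 1)
    C ↦ DA  (constrained at step 1)

A->BA, B->D, C->DA, D->BC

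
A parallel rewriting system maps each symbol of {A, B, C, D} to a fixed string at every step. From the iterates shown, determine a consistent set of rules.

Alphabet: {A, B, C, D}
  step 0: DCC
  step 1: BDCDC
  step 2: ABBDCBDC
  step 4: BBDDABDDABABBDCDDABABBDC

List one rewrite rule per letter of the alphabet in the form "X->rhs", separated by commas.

A->DD, B->AB, C->DC, D->B

  step 1 ⇒ step 2: BDCDC ⇒ AB·B·DC·B·DC
    B ↦ AB
    C ↦ DC
    D ↦ B
    A ↦ DD  (constrained at step 2)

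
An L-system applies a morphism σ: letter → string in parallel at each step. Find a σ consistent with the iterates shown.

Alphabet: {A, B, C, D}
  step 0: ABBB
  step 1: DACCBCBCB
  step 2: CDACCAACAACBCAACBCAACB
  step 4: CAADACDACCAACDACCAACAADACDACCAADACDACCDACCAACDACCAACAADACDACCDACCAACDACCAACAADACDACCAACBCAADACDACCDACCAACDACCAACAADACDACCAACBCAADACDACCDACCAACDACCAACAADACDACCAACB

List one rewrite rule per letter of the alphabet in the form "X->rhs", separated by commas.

A->DAC, B->CB, C->CAA, D->C

  step 1 ⇒ step 2: DACCBCBCB ⇒ C·DAC·CAA·CAA·CB·CAA·CB·CAA·CB
    A ↦ DAC
    B ↦ CB
    C ↦ CAA
    D ↦ C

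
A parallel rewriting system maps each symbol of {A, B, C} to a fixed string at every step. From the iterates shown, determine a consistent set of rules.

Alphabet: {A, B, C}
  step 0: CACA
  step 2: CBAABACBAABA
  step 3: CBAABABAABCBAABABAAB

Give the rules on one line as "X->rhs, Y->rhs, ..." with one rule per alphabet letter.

A->AB, B->A, C->CB

  step 2 ⇒ step 3: CBAABACBAABA ⇒ CB·A·AB·AB·A·AB·CB·A·AB·AB·A·AB
    A ↦ AB
    B ↦ A
    C ↦ CB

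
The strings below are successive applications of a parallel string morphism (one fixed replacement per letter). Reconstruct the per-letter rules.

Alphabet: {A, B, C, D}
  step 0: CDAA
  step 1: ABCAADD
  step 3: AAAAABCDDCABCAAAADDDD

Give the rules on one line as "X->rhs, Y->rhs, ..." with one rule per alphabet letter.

A->D, B->DC, C->ABC, D->AA

  step 0 ⇒ step 1: CDAA ⇒ ABC·AA·D·D
    A ↦ D
    C ↦ ABC
    D ↦ AA
    B ↦ DC  (constrained at step 1)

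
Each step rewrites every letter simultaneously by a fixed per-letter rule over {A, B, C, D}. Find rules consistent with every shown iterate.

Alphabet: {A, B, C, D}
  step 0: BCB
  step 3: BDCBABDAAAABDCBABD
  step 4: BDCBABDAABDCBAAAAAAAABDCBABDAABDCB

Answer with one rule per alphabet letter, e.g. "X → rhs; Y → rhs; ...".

A->AA, B->BD, C->A, D->CB

  step 3 ⇒ step 4: BDCBABDAAAABDCBABD ⇒ BD·CB·A·BD·AA·BD·CB·AA·AA·AA·AA·BD·CB·A·BD·AA·BD·CB
    A ↦ AA
    B ↦ BD
    C ↦ A
    D ↦ CB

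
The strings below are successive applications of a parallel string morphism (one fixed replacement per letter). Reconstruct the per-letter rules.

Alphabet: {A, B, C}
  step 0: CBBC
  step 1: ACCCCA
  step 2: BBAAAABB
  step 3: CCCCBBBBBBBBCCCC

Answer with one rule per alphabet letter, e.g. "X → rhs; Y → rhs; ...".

A->BB, B->CC, C->A

  step 2 ⇒ step 3: BBAAAABB ⇒ CC·CC·BB·BB·BB·BB·CC·CC
    A ↦ BB
    B ↦ CC
  step 0 ⇒ step 1: CBBC ⇒ A·CC·CC·A
    C ↦ A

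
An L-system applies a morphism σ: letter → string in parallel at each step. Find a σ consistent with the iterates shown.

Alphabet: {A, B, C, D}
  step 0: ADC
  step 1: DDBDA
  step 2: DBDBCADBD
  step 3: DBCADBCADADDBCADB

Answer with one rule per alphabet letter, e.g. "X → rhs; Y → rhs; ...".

  step 2 ⇒ step 3: DBDBCADBD ⇒ DB·CA·DB·CA·DA·D·DB·CA·DB
    A ↦ D
    B ↦ CA
    C ↦ DA
    D ↦ DB

A->D, B->CA, C->DA, D->DB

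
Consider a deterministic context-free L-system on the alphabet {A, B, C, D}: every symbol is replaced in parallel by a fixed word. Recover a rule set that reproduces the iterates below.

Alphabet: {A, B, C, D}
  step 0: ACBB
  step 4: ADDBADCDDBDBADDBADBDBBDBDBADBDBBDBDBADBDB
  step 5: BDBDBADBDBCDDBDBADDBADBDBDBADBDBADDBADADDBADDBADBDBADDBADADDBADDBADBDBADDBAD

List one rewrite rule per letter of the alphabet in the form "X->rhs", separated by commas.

  step 4 ⇒ step 5: ADDBADCDDBDBADDBADBDBBDBDBADBDBBDBDBADBDB ⇒ B·DB·DB·AD·B·DB·CD·DB·DB·AD·DB·AD·B·DB·DB·AD·B·DB·AD·DB·AD·AD·DB·AD·DB·AD·B·DB·AD·DB·AD·AD·DB·AD·DB·AD·B·DB·AD·DB·AD
    A ↦ B
    B ↦ AD
    C ↦ CD
    D ↦ DB

A->B, B->AD, C->CD, D->DB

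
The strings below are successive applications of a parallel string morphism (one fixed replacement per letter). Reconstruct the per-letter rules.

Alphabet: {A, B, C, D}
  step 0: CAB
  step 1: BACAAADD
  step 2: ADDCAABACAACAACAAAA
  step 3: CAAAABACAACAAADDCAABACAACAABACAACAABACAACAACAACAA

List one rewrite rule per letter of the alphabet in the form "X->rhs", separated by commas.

  step 2 ⇒ step 3: ADDCAABACAACAACAAAA ⇒ CAA·A·A·BA·CAA·CAA·ADD·CAA·BA·CAA·CAA·BA·CAA·CAA·BA·CAA·CAA·CAA·CAA
    A ↦ CAA
    B ↦ ADD
    C ↦ BA
    D ↦ A

A->CAA, B->ADD, C->BA, D->A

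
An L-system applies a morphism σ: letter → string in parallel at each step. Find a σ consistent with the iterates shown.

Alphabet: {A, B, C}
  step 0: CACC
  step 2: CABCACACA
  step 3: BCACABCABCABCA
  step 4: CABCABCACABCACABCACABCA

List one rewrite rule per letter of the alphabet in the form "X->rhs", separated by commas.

A->CA, B->CA, C->B

  step 3 ⇒ step 4: BCACABCABCABCA ⇒ CA·B·CA·B·CA·CA·B·CA·CA·B·CA·CA·B·CA
    A ↦ CA
    B ↦ CA
    C ↦ B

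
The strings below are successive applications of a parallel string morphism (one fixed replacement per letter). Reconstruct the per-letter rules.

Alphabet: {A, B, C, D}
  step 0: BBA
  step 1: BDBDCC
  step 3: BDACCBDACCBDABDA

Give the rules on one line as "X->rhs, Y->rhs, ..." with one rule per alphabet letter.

A->CC, B->BD, C->BD, D->A

  step 0 ⇒ step 1: BBA ⇒ BD·BD·CC
    A ↦ CC
    B ↦ BD
    C ↦ BD  (constrained at step 1)
    D ↦ A  (constrained at step 1)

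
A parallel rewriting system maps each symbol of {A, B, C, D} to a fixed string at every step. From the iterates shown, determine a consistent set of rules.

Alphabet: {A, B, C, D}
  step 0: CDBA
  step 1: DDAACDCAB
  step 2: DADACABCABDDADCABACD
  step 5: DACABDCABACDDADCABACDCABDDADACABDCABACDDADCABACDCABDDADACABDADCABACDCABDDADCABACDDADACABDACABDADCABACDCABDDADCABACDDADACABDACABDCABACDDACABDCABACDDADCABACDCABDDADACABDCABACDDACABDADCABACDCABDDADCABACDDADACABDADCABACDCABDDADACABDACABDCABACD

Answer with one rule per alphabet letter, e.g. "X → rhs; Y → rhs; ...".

  step 1 ⇒ step 2: DDAACDCAB ⇒ DA·DA·CAB·CAB·D·DA·D·CAB·ACD
    A ↦ CAB
    B ↦ ACD
    C ↦ D
    D ↦ DA

A->CAB, B->ACD, C->D, D->DA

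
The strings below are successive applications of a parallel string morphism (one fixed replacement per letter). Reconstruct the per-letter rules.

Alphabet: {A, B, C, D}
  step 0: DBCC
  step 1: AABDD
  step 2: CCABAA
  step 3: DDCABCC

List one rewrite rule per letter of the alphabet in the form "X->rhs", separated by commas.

  step 2 ⇒ step 3: CCABAA ⇒ D·D·C·AB·C·C
    A ↦ C
    B ↦ AB
    C ↦ D
  step 0 ⇒ step 1: DBCC ⇒ A·AB·D·D
    D ↦ A

A->C, B->AB, C->D, D->A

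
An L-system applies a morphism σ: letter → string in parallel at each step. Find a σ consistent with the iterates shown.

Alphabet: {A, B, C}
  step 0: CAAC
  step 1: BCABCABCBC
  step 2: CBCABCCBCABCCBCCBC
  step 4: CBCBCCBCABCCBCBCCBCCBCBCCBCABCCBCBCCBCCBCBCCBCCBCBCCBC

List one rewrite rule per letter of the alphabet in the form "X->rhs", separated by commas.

A->ABC, B->C, C->BC

  step 1 ⇒ step 2: BCABCABCBC ⇒ C·BC·ABC·C·BC·ABC·C·BC·C·BC
    A ↦ ABC
    B ↦ C
    C ↦ BC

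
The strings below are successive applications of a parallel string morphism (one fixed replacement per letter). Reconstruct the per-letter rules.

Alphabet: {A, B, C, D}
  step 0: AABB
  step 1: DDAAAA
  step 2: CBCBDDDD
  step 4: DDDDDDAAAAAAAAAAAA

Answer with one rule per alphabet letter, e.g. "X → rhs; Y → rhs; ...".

A->D, B->AA, C->A, D->CB

  step 1 ⇒ step 2: DDAAAA ⇒ CB·CB·D·D·D·D
    A ↦ D
    D ↦ CB
  step 0 ⇒ step 1: AABB ⇒ D·D·AA·AA
    B ↦ AA
    C ↦ A  (constrained at step 2)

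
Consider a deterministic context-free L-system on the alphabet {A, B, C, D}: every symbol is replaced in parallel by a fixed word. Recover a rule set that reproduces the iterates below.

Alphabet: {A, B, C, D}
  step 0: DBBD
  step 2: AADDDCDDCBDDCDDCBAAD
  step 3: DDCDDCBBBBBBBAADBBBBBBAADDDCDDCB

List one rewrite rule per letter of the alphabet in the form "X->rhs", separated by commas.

  step 2 ⇒ step 3: AADDDCDDCBDDCDDCBAAD ⇒ DDC·DDC·B·B·B·B·B·B·B·AAD·B·B·B·B·B·B·AAD·DDC·DDC·B
    A ↦ DDC
    B ↦ AAD
    C ↦ B
    D ↦ B

A->DDC, B->AAD, C->B, D->B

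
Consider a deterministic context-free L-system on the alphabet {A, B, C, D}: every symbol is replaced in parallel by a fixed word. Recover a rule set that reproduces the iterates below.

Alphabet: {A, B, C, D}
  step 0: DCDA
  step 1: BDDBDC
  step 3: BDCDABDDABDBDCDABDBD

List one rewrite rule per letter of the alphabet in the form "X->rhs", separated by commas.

A->C, B->DA, C->D, D->BD

  step 0 ⇒ step 1: DCDA ⇒ BD·D·BD·C
    A ↦ C
    C ↦ D
    D ↦ BD
    B ↦ DA  (constrained at step 1)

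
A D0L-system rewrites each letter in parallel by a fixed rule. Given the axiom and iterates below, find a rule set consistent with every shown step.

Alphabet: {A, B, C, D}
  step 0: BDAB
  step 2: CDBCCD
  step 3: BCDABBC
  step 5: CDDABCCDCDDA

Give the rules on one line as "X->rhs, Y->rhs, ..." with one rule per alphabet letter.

  step 2 ⇒ step 3: CDBCCD ⇒ B·C·DA·B·B·C
    B ↦ DA
    C ↦ B
    D ↦ C
    A ↦ D  (constrained at step 0)

A->D, B->DA, C->B, D->C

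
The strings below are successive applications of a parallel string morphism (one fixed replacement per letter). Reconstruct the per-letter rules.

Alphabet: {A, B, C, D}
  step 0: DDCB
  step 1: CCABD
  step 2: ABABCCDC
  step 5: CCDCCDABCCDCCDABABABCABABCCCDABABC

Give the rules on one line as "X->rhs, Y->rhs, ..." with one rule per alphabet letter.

  step 1 ⇒ step 2: CCABD ⇒ AB·AB·CC·D·C
    A ↦ CC
    B ↦ D
    C ↦ AB
    D ↦ C

A->CC, B->D, C->AB, D->C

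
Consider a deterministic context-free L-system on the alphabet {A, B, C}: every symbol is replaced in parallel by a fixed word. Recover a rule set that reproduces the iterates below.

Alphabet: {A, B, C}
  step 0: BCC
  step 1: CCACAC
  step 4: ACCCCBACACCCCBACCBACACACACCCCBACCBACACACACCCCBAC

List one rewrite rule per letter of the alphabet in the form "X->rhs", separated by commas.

A->CB, B->CC, C->AC

  step 0 ⇒ step 1: BCC ⇒ CC·AC·AC
    B ↦ CC
    C ↦ AC
    A ↦ CB  (constrained at step 1)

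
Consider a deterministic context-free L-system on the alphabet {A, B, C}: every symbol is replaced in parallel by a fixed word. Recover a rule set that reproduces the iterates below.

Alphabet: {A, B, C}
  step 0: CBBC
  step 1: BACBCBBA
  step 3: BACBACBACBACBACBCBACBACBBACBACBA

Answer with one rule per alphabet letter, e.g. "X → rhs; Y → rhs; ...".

  step 0 ⇒ step 1: CBBC ⇒ BA·CB·CB·BA
    B ↦ CB
    C ↦ BA
    A ↦ AC  (constrained at step 1)

A->AC, B->CB, C->BA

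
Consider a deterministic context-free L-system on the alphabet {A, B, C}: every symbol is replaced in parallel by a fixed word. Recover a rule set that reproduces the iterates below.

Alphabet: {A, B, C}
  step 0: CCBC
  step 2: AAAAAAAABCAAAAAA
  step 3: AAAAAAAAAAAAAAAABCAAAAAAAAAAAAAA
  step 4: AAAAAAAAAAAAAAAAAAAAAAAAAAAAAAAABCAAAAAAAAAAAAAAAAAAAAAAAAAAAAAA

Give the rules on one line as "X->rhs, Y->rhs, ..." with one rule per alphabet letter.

  step 3 ⇒ step 4: AAAAAAAAAAAAAAAABCAAAAAAAAAAAAAA ⇒ AA·AA·AA·AA·AA·AA·AA·AA·AA·AA·AA·AA·AA·AA·AA·AA·BC·AA·AA·AA·AA·AA·AA·AA·AA·AA·AA·AA·AA·AA·AA·AA
    A ↦ AA
    B ↦ BC
    C ↦ AA

A->AA, B->BC, C->AA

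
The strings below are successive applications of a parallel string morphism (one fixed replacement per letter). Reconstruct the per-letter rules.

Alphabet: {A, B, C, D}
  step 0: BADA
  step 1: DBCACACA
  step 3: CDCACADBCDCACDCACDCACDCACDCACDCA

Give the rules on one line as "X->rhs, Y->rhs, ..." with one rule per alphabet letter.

A->CA, B->DB, C->CD, D->CA

  step 0 ⇒ step 1: BADA ⇒ DB·CA·CA·CA
    A ↦ CA
    B ↦ DB
    D ↦ CA
    C ↦ CD  (constrained at step 1)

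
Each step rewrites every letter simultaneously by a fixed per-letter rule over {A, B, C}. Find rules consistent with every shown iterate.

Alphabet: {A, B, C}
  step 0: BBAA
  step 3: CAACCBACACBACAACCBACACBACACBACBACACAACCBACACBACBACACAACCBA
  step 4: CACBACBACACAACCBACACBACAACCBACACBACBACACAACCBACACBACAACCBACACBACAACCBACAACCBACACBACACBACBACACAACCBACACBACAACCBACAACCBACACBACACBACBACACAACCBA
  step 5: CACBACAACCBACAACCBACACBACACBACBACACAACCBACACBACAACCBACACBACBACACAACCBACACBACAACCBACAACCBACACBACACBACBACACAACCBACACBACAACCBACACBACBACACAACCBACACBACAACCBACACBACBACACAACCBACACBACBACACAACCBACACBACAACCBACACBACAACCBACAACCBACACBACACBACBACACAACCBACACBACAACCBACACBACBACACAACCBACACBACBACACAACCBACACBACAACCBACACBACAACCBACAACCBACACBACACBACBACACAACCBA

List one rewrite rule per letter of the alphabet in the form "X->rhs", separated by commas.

  step 4 ⇒ step 5: CACBACBACACAACCBACACBACAACCBACACBACBACACAACCBACACBACAACCBACACBACAACCBACAACCBACACBACACBACBACACAACCBACACBACAACCBACAACCBACACBACACBACBACACAACCBA ⇒ CA·CBA·CA·AC·CBA·CA·AC·CBA·CA·CBA·CA·CBA·CBA·CA·CA·AC·CBA·CA·CBA·CA·AC·CBA·CA·CBA·CBA·CA·CA·AC·CBA·CA·CBA·CA·AC·CBA·CA·AC·CBA·CA·CBA·CA·CBA·CBA·CA·CA·AC·CBA·CA·CBA·CA·AC·CBA·CA·CBA·CBA·CA·CA·AC·CBA·CA·CBA·CA·AC·CBA·CA·CBA·CBA·CA·CA·AC·CBA·CA·CBA·CBA·CA·CA·AC·CBA·CA·CBA·CA·AC·CBA·CA·CBA·CA·AC·CBA·CA·AC·CBA·CA·CBA·CA·CBA·CBA·CA·CA·AC·CBA·CA·CBA·CA·AC·CBA·CA·CBA·CBA·CA·CA·AC·CBA·CA·CBA·CBA·CA·CA·AC·CBA·CA·CBA·CA·AC·CBA·CA·CBA·CA·AC·CBA·CA·AC·CBA·CA·CBA·CA·CBA·CBA·CA·CA·AC·CBA
    A ↦ CBA
    B ↦ AC
    C ↦ CA

A->CBA, B->AC, C->CA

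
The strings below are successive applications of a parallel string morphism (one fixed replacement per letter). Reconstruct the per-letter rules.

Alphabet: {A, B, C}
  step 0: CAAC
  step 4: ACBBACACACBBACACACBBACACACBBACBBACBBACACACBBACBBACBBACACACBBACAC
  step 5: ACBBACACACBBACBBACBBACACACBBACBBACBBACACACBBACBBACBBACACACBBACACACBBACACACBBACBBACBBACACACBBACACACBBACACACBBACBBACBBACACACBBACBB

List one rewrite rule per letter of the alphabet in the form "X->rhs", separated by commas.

A->AC, B->AC, C->BB

  step 4 ⇒ step 5: ACBBACACACBBACACACBBACACACBBACBBACBBACACACBBACBBACBBACACACBBACAC ⇒ AC·BB·AC·AC·AC·BB·AC·BB·AC·BB·AC·AC·AC·BB·AC·BB·AC·BB·AC·AC·AC·BB·AC·BB·AC·BB·AC·AC·AC·BB·AC·AC·AC·BB·AC·AC·AC·BB·AC·BB·AC·BB·AC·AC·AC·BB·AC·AC·AC·BB·AC·AC·AC·BB·AC·BB·AC·BB·AC·AC·AC·BB·AC·BB
    A ↦ AC
    B ↦ AC
    C ↦ BB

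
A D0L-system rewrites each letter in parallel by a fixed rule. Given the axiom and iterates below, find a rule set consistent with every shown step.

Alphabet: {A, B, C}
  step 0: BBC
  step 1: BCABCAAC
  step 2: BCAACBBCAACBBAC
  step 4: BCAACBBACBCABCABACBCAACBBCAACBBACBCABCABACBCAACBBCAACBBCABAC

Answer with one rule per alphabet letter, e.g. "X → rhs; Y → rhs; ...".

A->B, B->BCA, C->AC

  step 1 ⇒ step 2: BCABCAAC ⇒ BCA·AC·B·BCA·AC·B·B·AC
    A ↦ B
    B ↦ BCA
    C ↦ AC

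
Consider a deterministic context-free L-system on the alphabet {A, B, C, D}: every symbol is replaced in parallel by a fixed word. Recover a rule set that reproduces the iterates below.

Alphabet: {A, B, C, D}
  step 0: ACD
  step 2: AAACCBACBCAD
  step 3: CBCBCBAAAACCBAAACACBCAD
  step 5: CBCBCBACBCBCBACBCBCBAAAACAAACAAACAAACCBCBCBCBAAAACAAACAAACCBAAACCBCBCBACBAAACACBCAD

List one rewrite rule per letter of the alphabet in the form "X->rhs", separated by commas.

  step 2 ⇒ step 3: AAACCBACBCAD ⇒ CB·CB·CB·A·A·AAC·CB·A·AAC·A·CB·CAD
    A ↦ CB
    B ↦ AAC
    C ↦ A
    D ↦ CAD

A->CB, B->AAC, C->A, D->CAD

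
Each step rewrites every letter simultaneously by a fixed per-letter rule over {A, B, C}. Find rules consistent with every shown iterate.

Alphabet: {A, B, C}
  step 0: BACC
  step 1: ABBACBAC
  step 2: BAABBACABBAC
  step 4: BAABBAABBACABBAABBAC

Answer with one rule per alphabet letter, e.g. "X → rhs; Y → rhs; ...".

  step 1 ⇒ step 2: ABBACBAC ⇒ B·A·A·B·BAC·A·B·BAC
    A ↦ B
    B ↦ A
    C ↦ BAC

A->B, B->A, C->BAC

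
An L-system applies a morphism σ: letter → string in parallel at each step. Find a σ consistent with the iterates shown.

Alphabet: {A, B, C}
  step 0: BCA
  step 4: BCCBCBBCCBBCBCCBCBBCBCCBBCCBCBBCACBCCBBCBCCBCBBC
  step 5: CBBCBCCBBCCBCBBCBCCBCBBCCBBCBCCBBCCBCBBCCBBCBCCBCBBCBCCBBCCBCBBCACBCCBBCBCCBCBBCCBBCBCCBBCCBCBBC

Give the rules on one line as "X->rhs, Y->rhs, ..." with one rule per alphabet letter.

  step 4 ⇒ step 5: BCCBCBBCCBBCBCCBCBBCBCCBBCCBCBBCACBCCBBCBCCBCBBC ⇒ CB·BC·BC·CB·BC·CB·CB·BC·BC·CB·CB·BC·CB·BC·BC·CB·BC·CB·CB·BC·CB·BC·BC·CB·CB·BC·BC·CB·BC·CB·CB·BC·AC·BC·CB·BC·BC·CB·CB·BC·CB·BC·BC·CB·BC·CB·CB·BC
    A ↦ AC
    B ↦ CB
    C ↦ BC

A->AC, B->CB, C->BC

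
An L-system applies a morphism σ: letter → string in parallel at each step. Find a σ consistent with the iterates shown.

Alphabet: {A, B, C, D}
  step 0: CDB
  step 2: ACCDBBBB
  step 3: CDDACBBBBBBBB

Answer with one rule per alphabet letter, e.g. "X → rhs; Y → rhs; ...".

  step 2 ⇒ step 3: ACCDBBBB ⇒ C·D·D·AC·BB·BB·BB·BB
    A ↦ C
    B ↦ BB
    C ↦ D
    D ↦ AC

A->C, B->BB, C->D, D->AC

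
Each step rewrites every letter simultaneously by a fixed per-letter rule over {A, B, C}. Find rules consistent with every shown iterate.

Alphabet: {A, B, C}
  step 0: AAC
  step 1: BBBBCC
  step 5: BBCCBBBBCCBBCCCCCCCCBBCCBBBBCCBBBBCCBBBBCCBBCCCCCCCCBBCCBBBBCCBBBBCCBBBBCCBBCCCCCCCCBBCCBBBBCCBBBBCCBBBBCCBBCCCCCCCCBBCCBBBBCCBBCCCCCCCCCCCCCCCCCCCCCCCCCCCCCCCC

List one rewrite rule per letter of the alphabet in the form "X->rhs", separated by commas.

A->BB, B->ACA, C->CC

  step 0 ⇒ step 1: AAC ⇒ BB·BB·CC
    A ↦ BB
    C ↦ CC
    B ↦ ACA  (constrained at step 1)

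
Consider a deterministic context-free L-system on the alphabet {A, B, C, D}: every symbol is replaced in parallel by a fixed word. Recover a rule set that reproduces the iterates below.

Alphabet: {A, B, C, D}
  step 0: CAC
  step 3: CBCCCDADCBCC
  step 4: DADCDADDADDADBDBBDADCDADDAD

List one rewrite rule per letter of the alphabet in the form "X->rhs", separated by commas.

A->DB, B->C, C->DAD, D->B

  step 3 ⇒ step 4: CBCCCDADCBCC ⇒ DAD·C·DAD·DAD·DAD·B·DB·B·DAD·C·DAD·DAD
    A ↦ DB
    B ↦ C
    C ↦ DAD
    D ↦ B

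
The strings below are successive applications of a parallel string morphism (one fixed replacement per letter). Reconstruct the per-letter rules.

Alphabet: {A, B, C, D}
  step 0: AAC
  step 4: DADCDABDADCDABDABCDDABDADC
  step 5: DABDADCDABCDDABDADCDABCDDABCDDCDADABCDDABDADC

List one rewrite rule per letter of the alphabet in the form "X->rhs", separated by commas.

  step 4 ⇒ step 5: DADCDABDADCDABDABCDDABDADC ⇒ DA·B·DA·DC·DA·B·CD·DA·B·DA·DC·DA·B·CD·DA·B·CD·DC·DA·DA·B·CD·DA·B·DA·DC
    A ↦ B
    B ↦ CD
    C ↦ DC
    D ↦ DA

A->B, B->CD, C->DC, D->DA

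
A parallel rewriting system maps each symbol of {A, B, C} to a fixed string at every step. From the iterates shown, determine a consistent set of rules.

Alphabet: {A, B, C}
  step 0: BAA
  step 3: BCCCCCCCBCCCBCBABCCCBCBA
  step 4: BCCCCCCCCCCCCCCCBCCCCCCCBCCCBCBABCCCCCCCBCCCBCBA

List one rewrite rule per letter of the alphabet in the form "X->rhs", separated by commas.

A->BA, B->BC, C->CC

  step 3 ⇒ step 4: BCCCCCCCBCCCBCBABCCCBCBA ⇒ BC·CC·CC·CC·CC·CC·CC·CC·BC·CC·CC·CC·BC·CC·BC·BA·BC·CC·CC·CC·BC·CC·BC·BA
    A ↦ BA
    B ↦ BC
    C ↦ CC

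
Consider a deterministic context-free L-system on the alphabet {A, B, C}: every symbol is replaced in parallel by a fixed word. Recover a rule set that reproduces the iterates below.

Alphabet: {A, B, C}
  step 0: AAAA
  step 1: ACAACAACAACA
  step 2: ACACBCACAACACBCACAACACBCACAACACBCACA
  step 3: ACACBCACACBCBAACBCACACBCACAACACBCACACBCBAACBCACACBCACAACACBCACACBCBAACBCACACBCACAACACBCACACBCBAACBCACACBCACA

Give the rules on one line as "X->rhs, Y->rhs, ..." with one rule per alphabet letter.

  step 2 ⇒ step 3: ACACBCACAACACBCACAACACBCACAACACBCACA ⇒ ACA·CBC·ACA·CBC·BAA·CBC·ACA·CBC·ACA·ACA·CBC·ACA·CBC·BAA·CBC·ACA·CBC·ACA·ACA·CBC·ACA·CBC·BAA·CBC·ACA·CBC·ACA·ACA·CBC·ACA·CBC·BAA·CBC·ACA·CBC·ACA
    A ↦ ACA
    B ↦ BAA
    C ↦ CBC

A->ACA, B->BAA, C->CBC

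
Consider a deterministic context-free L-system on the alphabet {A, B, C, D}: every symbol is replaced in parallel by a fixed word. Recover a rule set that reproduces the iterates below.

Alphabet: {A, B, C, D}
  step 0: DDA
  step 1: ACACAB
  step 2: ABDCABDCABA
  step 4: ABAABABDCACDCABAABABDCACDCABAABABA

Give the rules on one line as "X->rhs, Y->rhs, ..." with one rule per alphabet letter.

  step 1 ⇒ step 2: ACACAB ⇒ AB·DC·AB·DC·AB·A
    A ↦ AB
    B ↦ A
    C ↦ DC
  step 0 ⇒ step 1: DDA ⇒ AC·AC·AB
    D ↦ AC

A->AB, B->A, C->DC, D->AC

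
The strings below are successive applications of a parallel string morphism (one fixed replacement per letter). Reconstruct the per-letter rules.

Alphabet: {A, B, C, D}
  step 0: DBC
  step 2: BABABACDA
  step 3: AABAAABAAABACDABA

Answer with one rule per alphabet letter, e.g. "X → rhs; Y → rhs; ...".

  step 2 ⇒ step 3: BABABACDA ⇒ AA·BA·AA·BA·AA·BA·CD·A·BA
    A ↦ BA
    B ↦ AA
    C ↦ CD
    D ↦ A

A->BA, B->AA, C->CD, D->A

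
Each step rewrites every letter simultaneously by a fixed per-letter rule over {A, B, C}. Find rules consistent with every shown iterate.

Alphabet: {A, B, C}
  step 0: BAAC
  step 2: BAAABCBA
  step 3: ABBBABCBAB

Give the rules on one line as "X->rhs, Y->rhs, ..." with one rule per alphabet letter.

A->B, B->A, C->BCB

  step 2 ⇒ step 3: BAAABCBA ⇒ A·B·B·B·A·BCB·A·B
    A ↦ B
    B ↦ A
    C ↦ BCB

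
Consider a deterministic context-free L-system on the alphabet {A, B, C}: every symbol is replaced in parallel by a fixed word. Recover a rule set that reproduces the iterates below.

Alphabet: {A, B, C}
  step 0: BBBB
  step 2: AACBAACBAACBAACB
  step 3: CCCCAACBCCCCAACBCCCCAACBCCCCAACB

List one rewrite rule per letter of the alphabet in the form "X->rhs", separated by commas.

  step 2 ⇒ step 3: AACBAACBAACBAACB ⇒ CC·CC·AA·CB·CC·CC·AA·CB·CC·CC·AA·CB·CC·CC·AA·CB
    A ↦ CC
    B ↦ CB
    C ↦ AA

A->CC, B->CB, C->AA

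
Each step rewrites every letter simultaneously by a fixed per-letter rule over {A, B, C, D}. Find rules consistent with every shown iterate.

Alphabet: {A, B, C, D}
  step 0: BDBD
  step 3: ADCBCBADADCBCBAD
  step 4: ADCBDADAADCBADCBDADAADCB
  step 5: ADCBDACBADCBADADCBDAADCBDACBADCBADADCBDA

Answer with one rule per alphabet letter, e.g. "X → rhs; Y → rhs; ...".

A->AD, B->A, C->D, D->CB

  step 4 ⇒ step 5: ADCBDADAADCBADCBDADAADCB ⇒ AD·CB·D·A·CB·AD·CB·AD·AD·CB·D·A·AD·CB·D·A·CB·AD·CB·AD·AD·CB·D·A
    A ↦ AD
    B ↦ A
    C ↦ D
    D ↦ CB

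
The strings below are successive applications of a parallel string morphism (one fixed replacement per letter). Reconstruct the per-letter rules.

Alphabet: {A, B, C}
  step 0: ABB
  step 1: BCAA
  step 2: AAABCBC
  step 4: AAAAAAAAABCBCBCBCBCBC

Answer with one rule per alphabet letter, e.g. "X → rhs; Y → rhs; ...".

A->BC, B->A, C->AA

  step 1 ⇒ step 2: BCAA ⇒ A·AA·BC·BC
    A ↦ BC
    B ↦ A
    C ↦ AA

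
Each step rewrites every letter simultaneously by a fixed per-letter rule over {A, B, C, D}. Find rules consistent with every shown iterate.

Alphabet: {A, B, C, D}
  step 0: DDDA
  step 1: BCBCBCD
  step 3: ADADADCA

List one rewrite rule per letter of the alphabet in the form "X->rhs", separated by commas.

A->D, B->C, C->A, D->BC

  step 0 ⇒ step 1: DDDA ⇒ BC·BC·BC·D
    A ↦ D
    D ↦ BC
    B ↦ C  (constrained at step 1)
    C ↦ A  (constrained at step 1)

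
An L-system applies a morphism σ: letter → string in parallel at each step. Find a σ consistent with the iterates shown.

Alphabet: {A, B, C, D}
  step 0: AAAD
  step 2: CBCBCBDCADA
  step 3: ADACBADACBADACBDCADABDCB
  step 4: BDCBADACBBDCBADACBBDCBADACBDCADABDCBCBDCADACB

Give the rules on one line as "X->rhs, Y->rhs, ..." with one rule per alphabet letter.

A->B, B->CB, C->ADA, D->DC

  step 3 ⇒ step 4: ADACBADACBADACBDCADABDCB ⇒ B·DC·B·ADA·CB·B·DC·B·ADA·CB·B·DC·B·ADA·CB·DC·ADA·B·DC·B·CB·DC·ADA·CB
    A ↦ B
    B ↦ CB
    C ↦ ADA
    D ↦ DC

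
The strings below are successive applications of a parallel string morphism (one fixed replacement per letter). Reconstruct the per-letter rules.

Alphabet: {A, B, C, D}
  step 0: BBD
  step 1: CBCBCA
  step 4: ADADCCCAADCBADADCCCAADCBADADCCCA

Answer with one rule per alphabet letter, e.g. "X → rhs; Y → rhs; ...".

A->C, B->CB, C->AD, D->CA

  step 0 ⇒ step 1: BBD ⇒ CB·CB·CA
    B ↦ CB
    D ↦ CA
    A ↦ C  (constrained at step 1)
    C ↦ AD  (constrained at step 1)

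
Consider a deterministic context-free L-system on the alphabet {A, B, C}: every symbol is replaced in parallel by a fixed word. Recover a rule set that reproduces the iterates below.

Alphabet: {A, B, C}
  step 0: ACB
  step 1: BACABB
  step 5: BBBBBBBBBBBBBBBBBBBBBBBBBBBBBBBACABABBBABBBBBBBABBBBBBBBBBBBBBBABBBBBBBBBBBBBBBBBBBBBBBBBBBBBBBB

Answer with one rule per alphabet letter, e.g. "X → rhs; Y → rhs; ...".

A->BA, B->BB, C->CA

  step 0 ⇒ step 1: ACB ⇒ BA·CA·BB
    A ↦ BA
    B ↦ BB
    C ↦ CA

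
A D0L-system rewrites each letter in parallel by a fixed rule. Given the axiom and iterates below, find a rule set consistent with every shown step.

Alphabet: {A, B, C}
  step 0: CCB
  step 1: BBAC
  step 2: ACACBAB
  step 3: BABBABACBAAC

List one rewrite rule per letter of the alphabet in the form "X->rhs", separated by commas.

A->BA, B->AC, C->B

  step 2 ⇒ step 3: ACACBAB ⇒ BA·B·BA·B·AC·BA·AC
    A ↦ BA
    B ↦ AC
    C ↦ B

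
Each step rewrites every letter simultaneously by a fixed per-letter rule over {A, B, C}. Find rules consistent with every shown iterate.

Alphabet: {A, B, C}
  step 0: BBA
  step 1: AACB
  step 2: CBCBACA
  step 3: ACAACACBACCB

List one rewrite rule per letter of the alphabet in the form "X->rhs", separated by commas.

A->CB, B->A, C->AC

  step 2 ⇒ step 3: CBCBACA ⇒ AC·A·AC·A·CB·AC·CB
    A ↦ CB
    B ↦ A
    C ↦ AC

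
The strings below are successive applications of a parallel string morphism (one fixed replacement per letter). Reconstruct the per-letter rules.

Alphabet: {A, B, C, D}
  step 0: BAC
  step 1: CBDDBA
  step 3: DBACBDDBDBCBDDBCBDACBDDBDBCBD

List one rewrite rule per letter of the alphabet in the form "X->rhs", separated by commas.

  step 0 ⇒ step 1: BAC ⇒ CBD·DB·A
    A ↦ DB
    B ↦ CBD
    C ↦ A
    D ↦ DB  (constrained at step 1)

A->DB, B->CBD, C->A, D->DB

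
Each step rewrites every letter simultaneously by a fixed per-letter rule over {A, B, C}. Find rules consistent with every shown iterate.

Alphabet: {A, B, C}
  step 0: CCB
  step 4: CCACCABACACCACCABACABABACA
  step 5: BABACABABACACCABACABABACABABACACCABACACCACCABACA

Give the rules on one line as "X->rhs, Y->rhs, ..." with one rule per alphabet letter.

A->CA, B->C, C->BA

  step 4 ⇒ step 5: CCACCABACACCACCABACABABACA ⇒ BA·BA·CA·BA·BA·CA·C·CA·BA·CA·BA·BA·CA·BA·BA·CA·C·CA·BA·CA·C·CA·C·CA·BA·CA
    A ↦ CA
    B ↦ C
    C ↦ BA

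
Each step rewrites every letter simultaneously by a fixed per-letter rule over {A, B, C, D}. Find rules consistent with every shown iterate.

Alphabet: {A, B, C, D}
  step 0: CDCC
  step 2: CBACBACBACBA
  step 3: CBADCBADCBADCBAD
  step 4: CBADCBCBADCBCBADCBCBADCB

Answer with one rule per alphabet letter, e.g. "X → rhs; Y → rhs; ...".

A->D, B->A, C->CB, D->CB

  step 3 ⇒ step 4: CBADCBADCBADCBAD ⇒ CB·A·D·CB·CB·A·D·CB·CB·A·D·CB·CB·A·D·CB
    A ↦ D
    B ↦ A
    C ↦ CB
    D ↦ CB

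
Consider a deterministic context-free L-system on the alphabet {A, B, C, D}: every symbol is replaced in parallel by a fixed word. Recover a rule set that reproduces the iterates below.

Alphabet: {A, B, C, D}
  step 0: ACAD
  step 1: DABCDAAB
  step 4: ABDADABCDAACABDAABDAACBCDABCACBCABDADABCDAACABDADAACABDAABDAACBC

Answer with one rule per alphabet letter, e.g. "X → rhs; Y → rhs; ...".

  step 0 ⇒ step 1: ACAD ⇒ DA·BC·DA·AB
    A ↦ DA
    C ↦ BC
    D ↦ AB
    B ↦ AC  (constrained at step 1)

A->DA, B->AC, C->BC, D->AB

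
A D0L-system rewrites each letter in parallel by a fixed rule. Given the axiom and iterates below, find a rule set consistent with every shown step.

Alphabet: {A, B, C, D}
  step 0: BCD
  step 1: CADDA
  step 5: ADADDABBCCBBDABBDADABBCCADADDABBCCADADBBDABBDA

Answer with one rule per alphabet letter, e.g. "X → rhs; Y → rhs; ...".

A->BB, B->C, C->AD, D->DA

  step 0 ⇒ step 1: BCD ⇒ C·AD·DA
    B ↦ C
    C ↦ AD
    D ↦ DA
    A ↦ BB  (constrained at step 1)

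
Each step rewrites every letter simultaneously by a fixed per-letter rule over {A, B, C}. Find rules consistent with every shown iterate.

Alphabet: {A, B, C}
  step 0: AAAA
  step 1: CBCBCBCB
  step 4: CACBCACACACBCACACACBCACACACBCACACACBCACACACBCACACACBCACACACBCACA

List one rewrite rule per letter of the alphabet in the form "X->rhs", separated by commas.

A->CB, B->CA, C->CA

  step 0 ⇒ step 1: AAAA ⇒ CB·CB·CB·CB
    A ↦ CB
    B ↦ CA  (constrained at step 1)
    C ↦ CA  (constrained at step 1)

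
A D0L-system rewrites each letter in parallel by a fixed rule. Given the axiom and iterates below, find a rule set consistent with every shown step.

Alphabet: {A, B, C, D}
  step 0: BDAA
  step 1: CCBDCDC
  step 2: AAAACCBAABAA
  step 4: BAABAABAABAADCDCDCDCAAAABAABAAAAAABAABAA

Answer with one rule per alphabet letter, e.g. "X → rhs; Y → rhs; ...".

  step 1 ⇒ step 2: CCBDCDC ⇒ AA·AA·CC·B·AA·B·AA
    B ↦ CC
    C ↦ AA
    D ↦ B
  step 0 ⇒ step 1: BDAA ⇒ CC·B·DC·DC
    A ↦ DC

A->DC, B->CC, C->AA, D->B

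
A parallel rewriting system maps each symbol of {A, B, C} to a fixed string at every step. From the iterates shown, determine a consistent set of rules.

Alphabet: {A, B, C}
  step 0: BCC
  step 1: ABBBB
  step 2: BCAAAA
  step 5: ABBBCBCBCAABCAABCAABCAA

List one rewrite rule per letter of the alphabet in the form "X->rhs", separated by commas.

A->BC, B->A, C->BB

  step 1 ⇒ step 2: ABBBB ⇒ BC·A·A·A·A
    A ↦ BC
    B ↦ A
  step 0 ⇒ step 1: BCC ⇒ A·BB·BB
    C ↦ BB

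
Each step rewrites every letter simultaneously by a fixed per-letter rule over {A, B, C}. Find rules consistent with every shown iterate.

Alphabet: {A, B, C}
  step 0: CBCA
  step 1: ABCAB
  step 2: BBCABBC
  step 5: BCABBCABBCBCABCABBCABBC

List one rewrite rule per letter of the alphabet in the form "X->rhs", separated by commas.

  step 1 ⇒ step 2: ABCAB ⇒ B·BC·A·B·BC
    A ↦ B
    B ↦ BC
    C ↦ A

A->B, B->BC, C->A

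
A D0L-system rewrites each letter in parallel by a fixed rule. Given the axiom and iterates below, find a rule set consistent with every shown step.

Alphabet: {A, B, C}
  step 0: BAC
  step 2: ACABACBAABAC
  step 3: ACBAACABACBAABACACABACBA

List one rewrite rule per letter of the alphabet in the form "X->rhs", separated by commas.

  step 2 ⇒ step 3: ACABACBAABAC ⇒ AC·BA·AC·AB·AC·BA·AB·AC·AC·AB·AC·BA
    A ↦ AC
    B ↦ AB
    C ↦ BA

A->AC, B->AB, C->BA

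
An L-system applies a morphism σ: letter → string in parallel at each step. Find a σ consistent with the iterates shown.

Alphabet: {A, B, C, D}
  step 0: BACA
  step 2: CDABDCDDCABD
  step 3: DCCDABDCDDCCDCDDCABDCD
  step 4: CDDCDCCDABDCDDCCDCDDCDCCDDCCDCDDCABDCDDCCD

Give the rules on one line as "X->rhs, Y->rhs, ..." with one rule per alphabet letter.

A->AB, B->D, C->DC, D->CD

  step 3 ⇒ step 4: DCCDABDCDDCCDCDDCABDCD ⇒ CD·DC·DC·CD·AB·D·CD·DC·CD·CD·DC·DC·CD·DC·CD·CD·DC·AB·D·CD·DC·CD
    A ↦ AB
    B ↦ D
    C ↦ DC
    D ↦ CD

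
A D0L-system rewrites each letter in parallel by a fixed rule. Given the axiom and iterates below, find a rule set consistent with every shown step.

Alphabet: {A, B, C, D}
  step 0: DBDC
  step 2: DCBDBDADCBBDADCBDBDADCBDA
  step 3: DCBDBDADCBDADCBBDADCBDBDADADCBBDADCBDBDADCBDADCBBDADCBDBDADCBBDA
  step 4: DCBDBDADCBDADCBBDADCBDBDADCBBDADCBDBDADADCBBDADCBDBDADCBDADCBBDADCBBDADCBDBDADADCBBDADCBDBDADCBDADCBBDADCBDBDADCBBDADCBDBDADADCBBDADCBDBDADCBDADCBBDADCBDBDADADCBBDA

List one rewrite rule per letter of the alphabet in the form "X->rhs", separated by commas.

  step 3 ⇒ step 4: DCBDBDADCBDADCBBDADCBDBDADADCBBDADCBDBDADCBDADCBBDADCBDBDADCBBDA ⇒ DCB·DB·DA·DCB·DA·DCB·BDA·DCB·DB·DA·DCB·BDA·DCB·DB·DA·DA·DCB·BDA·DCB·DB·DA·DCB·DA·DCB·BDA·DCB·BDA·DCB·DB·DA·DA·DCB·BDA·DCB·DB·DA·DCB·DA·DCB·BDA·DCB·DB·DA·DCB·BDA·DCB·DB·DA·DA·DCB·BDA·DCB·DB·DA·DCB·DA·DCB·BDA·DCB·DB·DA·DA·DCB·BDA
    A ↦ BDA
    B ↦ DA
    C ↦ DB
    D ↦ DCB

A->BDA, B->DA, C->DB, D->DCB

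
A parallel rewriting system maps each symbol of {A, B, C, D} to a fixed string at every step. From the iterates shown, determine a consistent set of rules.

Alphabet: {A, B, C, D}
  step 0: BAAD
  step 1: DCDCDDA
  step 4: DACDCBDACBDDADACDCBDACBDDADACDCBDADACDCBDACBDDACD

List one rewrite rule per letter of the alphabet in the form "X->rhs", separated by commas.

A->CD, B->D, C->CB, D->DA

  step 0 ⇒ step 1: BAAD ⇒ D·CD·CD·DA
    A ↦ CD
    B ↦ D
    D ↦ DA
    C ↦ CB  (constrained at step 1)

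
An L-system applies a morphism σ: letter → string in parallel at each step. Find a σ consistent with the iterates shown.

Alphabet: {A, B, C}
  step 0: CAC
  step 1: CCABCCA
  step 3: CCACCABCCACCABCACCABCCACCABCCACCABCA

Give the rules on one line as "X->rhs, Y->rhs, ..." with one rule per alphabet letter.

  step 0 ⇒ step 1: CAC ⇒ CCA·B·CCA
    A ↦ B
    C ↦ CCA
    B ↦ CA  (constrained at step 1)

A->B, B->CA, C->CCA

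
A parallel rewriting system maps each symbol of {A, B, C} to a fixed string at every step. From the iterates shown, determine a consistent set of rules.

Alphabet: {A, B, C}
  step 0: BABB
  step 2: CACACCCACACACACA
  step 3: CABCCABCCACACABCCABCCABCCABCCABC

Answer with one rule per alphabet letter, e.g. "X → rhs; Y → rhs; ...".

  step 2 ⇒ step 3: CACACCCACACACACA ⇒ CA·BC·CA·BC·CA·CA·CA·BC·CA·BC·CA·BC·CA·BC·CA·BC
    A ↦ BC
    C ↦ CA
    B ↦ CC  (constrained at step 0)

A->BC, B->CC, C->CA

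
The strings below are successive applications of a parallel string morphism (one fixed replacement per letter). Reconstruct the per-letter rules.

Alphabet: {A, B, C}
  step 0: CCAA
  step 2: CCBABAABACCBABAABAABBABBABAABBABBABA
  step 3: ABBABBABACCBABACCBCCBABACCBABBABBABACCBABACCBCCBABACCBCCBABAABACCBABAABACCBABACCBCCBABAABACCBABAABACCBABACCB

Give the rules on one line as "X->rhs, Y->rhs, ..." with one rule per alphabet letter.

A->CCB, B->ABA, C->ABB

  step 2 ⇒ step 3: CCBABAABACCBABAABAABBABBABAABBABBABA ⇒ ABB·ABB·ABA·CCB·ABA·CCB·CCB·ABA·CCB·ABB·ABB·ABA·CCB·ABA·CCB·CCB·ABA·CCB·CCB·ABA·ABA·CCB·ABA·ABA·CCB·ABA·CCB·CCB·ABA·ABA·CCB·ABA·ABA·CCB·ABA·CCB
    A ↦ CCB
    B ↦ ABA
    C ↦ ABB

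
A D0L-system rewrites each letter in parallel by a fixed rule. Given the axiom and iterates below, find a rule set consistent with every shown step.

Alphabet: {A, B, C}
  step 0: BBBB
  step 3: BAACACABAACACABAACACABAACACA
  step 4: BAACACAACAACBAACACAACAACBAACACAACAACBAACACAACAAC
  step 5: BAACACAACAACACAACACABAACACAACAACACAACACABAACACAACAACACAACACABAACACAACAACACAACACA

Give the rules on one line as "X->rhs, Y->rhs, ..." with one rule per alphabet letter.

  step 4 ⇒ step 5: BAACACAACAACBAACACAACAACBAACACAACAACBAACACAACAAC ⇒ BA·AC·AC·A·AC·A·AC·AC·A·AC·AC·A·BA·AC·AC·A·AC·A·AC·AC·A·AC·AC·A·BA·AC·AC·A·AC·A·AC·AC·A·AC·AC·A·BA·AC·AC·A·AC·A·AC·AC·A·AC·AC·A
    A ↦ AC
    B ↦ BA
    C ↦ A

A->AC, B->BA, C->A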